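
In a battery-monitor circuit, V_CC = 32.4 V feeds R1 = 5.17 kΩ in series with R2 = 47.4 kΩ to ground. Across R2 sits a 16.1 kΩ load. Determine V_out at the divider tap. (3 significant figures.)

V_out ≈ 22.7 V

R2 ‖ R_L = (47.4 × 16.1)/(47.4 + 16.1) = 12.02 kΩ.
Voltage divider with the loaded lower leg: V_out = 32.4 × 12.02/(5.17 + 12.02) = 32.4 × 0.6992 = 22.65 V.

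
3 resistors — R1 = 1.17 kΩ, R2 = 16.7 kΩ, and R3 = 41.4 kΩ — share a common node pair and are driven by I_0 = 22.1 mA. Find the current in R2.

I ≈ 1.41 mA

ΣG = 1/1.17 + 1/16.7 + 1/41.4 = 0.9387.
Current divider: I(R2) = I_0 · G_k/ΣG = 22.1 × (0.05988/0.9387) = 22.1 × 0.06379 = 1.410 mA.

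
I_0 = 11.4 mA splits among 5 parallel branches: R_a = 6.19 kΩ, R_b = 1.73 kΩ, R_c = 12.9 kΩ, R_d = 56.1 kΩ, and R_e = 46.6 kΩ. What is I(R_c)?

ΣG = 1/6.19 + 1/1.73 + 1/12.9 + 1/56.1 + 1/46.6 = 0.8564.
By the current-divider rule, I = I_0 · G_k/ΣG = 11.4 × 0.09052 = 1.032 mA.

I ≈ 1.03 mA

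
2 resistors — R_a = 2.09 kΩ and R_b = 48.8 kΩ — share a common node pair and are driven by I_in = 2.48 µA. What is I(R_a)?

For two parallel branches, I_k = I_in · (other R)/(sum of R).
I(R_a) = 2.48 × 48.8/(2.09 + 48.8) = 2.48 × 0.9589 = 2.378 µA.

I ≈ 2.38 µA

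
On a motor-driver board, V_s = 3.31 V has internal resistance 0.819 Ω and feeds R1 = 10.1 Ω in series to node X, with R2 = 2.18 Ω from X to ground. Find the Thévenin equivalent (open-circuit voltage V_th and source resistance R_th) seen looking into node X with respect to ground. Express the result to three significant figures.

R1' = 0.819 + 10.1 = 10.92 Ω (source resistance + R1).
With X open, the divider is unloaded: V_th = 3.31 × 2.18/13.10 = 0.5509 V.
Zeroing V_s shorts the top of R1' to ground, so R_th = R1' ‖ R2 = 1.817 Ω.

V_th ≈ 0.551 V, R_th ≈ 1.82 Ω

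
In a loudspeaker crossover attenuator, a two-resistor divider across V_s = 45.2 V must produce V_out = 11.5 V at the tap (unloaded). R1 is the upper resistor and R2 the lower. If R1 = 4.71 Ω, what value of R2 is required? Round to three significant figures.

The divider ratio is R2/(R1+R2) = 11.5/45.2 = 0.2544.
So R2 = R1 · V_out/(V_s − V_out) = 4.71 × 11.5/(45.2 − 11.5) = 4.71 × 0.3412 = 1.607 Ω.

R2 ≈ 1.61 Ω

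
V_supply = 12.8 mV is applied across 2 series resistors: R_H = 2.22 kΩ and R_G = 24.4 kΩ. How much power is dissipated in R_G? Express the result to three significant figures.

P ≈ 5.64 nW

The common current is I = 12.8/26.62 = 0.4808 µA.
V(R_G) = I·R = 11.73 mV; P = V·I = 11.73 × 0.4808 = 5.641 nW.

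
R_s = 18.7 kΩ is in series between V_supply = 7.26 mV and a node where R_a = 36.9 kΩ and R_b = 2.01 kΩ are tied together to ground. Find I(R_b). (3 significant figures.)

I ≈ 0.334 µA

Parallel bank: R_p = 1/(1/36.9 + 1/2.01) = 1.906 kΩ.
Node voltage V_A = V_supply · R_p/(R_s + R_p) = 7.26 × 0.09250 = 0.6716 mV.
Branch current I = V_A/R_b = 0.6716/2.01 = 0.3341 µA.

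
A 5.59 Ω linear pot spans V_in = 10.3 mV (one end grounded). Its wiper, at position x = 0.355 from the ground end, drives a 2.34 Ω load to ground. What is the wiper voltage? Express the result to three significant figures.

V_out ≈ 2.36 mV

The pot divides into 3.606 Ω above the wiper and 1.984 Ω below.
R_L loads the lower segment: effective lower R = 1.074 Ω.
Then V_out = V_in · 1.074/(3.606 + 1.074) = 2.364 mV.
(Unloaded: V_out = x·V_in = 3.66 mV.)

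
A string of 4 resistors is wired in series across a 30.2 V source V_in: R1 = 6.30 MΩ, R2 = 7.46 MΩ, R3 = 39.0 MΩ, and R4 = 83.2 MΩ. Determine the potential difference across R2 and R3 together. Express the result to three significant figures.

ΣR = 6.30 + 7.46 + 39.0 + 83.2 = 136.0 MΩ.
R_{R2..R3} = 7.46 + 39.0 = 46.46 MΩ.
Voltage divider: V = V_in · (46.46 / 136.0) = 30.2 × 0.3417 = 10.32 V.

V ≈ 10.3 V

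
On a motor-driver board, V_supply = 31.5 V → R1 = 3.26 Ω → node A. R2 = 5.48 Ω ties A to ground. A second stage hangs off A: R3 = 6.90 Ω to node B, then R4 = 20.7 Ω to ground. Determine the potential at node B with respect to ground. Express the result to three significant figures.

V_B ≈ 13.8 V

Node A sees R2 in parallel with the series input of stage 2, R3 + R4 = 27.60 Ω.
Effective lower resistance at A: R2 ‖ 27.60 = 4.572 Ω.
V_A = 31.5 × 4.572/(3.26 + 4.572) = 18.39 V.
Then the unloaded second divider: V_B = V_A × R4/(R3+R4) = 18.39 × 0.7500 = 13.79 V.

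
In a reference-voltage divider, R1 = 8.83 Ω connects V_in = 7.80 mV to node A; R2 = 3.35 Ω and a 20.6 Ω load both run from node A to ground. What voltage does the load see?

The load sits in parallel with R2, giving an effective lower resistance R2' = R2·R_L/(R2+R_L) = 2.881 Ω.
Then V_out = V_in · R2'/(R1 + R2') = 7.80 × 2.881/11.71 = 1.919 mV.

V_out ≈ 1.92 mV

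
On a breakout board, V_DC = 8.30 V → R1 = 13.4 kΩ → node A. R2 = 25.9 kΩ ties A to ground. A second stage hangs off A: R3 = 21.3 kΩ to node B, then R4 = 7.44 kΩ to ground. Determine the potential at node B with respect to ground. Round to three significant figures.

Looking into the second stage from A: R3 + R4 = 28.74 kΩ appears in parallel with R2.
Effective lower resistance at A: R2 ‖ 28.74 = 13.62 kΩ.
V_A = 8.30 × 13.62/(13.4 + 13.62) = 4.184 V.
Then the unloaded second divider: V_B = V_A × R4/(R3+R4) = 4.184 × 0.2589 = 1.083 V.

V_B ≈ 1.08 V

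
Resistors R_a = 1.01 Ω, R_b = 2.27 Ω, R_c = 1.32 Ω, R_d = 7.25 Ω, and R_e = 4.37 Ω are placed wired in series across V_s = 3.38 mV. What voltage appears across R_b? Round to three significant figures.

V ≈ 0.473 mV

ΣR = 1.01 + 2.27 + 1.32 + 7.25 + 4.37 = 16.22 Ω.
V = V_s · R/ΣR = 3.38 × 0.1400 = 0.4730 mV.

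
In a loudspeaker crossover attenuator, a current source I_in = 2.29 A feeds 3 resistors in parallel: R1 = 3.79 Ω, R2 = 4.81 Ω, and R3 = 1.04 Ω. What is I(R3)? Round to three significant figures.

Conductances: ΣG = 1/3.79 + 1/4.81 + 1/1.04 = 1.433 (1/Ω).
R3 takes the fraction G_k/ΣG = 0.9615/1.433 = 0.6709, so I = 2.29 × 0.6709 = 1.536 A.

I ≈ 1.54 A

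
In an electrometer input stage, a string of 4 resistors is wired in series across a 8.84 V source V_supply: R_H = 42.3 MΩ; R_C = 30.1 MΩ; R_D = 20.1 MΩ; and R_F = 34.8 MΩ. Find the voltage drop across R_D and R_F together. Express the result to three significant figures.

V ≈ 3.81 V

ΣR = 42.3 + 30.1 + 20.1 + 34.8 = 127.3 MΩ.
R_{R_D..R_F} = 20.1 + 34.8 = 54.90 MΩ.
V = V_supply · R/ΣR = 8.84 × 0.4313 = 3.812 V.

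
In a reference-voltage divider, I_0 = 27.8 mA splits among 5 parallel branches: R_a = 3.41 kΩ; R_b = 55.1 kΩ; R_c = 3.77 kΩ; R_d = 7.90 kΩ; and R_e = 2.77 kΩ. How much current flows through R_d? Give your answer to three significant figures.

ΣG = 1/3.41 + 1/55.1 + 1/3.77 + 1/7.90 + 1/2.77 = 1.064.
Current divider: I(R_d) = I_0 · G_k/ΣG = 27.8 × (0.1266/1.064) = 27.8 × 0.1189 = 3.307 mA.

I ≈ 3.31 mA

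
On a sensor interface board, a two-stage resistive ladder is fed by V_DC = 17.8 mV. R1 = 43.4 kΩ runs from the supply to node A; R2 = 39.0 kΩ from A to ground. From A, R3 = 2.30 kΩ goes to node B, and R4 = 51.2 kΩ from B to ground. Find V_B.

V_B ≈ 5.83 mV

Node A sees R2 in parallel with the series input of stage 2, R3 + R4 = 53.50 kΩ.
Effective lower resistance at A: R2 ‖ 53.50 = 22.56 kΩ.
So V_A = 17.8 × 0.3420 = 6.087 mV.
V_B = V_A × 0.9570 = 5.826 mV.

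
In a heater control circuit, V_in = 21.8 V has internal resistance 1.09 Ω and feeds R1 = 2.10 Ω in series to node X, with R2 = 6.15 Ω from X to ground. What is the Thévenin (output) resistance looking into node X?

R_th ≈ 2.10 Ω

R1' = 1.09 + 2.10 = 3.190 Ω (source resistance + R1).
Zeroing V_in shorts the top of R1' to ground, so R_th = R1' ‖ R2 = 2.100 Ω.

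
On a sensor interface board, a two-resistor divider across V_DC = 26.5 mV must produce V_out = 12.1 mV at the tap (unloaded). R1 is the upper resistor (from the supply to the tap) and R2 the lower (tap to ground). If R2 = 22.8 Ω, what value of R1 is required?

V_out/V_DC = R2/(R1+R2) = 0.4566.
Rearranging, R1 = R2·(1−k)/k = 22.8 × 1.190 = 27.13 Ω.

R1 ≈ 27.1 Ω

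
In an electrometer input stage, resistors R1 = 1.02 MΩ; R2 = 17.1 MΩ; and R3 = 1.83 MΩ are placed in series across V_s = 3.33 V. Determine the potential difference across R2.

Series total: ΣR = 1.02 + 17.1 + 1.83 = 19.95 MΩ.
V = V_s · R/ΣR = 3.33 × 0.8571 = 2.854 V.

V ≈ 2.85 V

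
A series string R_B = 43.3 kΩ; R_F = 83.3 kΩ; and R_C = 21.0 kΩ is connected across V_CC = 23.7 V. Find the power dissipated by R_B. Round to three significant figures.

Series current I = V_CC/ΣR = 23.7/147.6 = 0.1606 mA.
V(R_B) = I·R = 6.953 V; P = V·I = 6.953 × 0.1606 = 1.116 mW.

P ≈ 1.12 mW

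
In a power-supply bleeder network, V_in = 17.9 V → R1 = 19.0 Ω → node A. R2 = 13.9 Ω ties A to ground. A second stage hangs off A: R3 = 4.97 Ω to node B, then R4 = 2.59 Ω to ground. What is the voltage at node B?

V_B ≈ 1.26 V

Node A sees R2 in parallel with the series input of stage 2, R3 + R4 = 7.560 Ω.
R2 ‖ (R3+R4) = 4.897 Ω.
V_A = 17.9 × 4.897/(19.0 + 4.897) = 3.668 V.
Then the unloaded second divider: V_B = V_A × R4/(R3+R4) = 3.668 × 0.3426 = 1.257 V.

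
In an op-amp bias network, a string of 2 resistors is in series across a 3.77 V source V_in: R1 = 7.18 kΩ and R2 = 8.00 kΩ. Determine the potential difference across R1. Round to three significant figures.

ΣR = 7.18 + 8.00 = 15.18 kΩ.
Voltage divider: V = V_in · (7.180 / 15.18) = 3.77 × 0.4730 = 1.783 V.

V ≈ 1.78 V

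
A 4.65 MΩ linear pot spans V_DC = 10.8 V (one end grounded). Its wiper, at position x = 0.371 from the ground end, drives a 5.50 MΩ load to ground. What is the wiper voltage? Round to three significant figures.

The pot divides into 2.925 MΩ above the wiper and 1.725 MΩ below.
(x·R_p) ‖ R_L = 1.313 MΩ.
V_out = 10.8 × 1.313/(2.925 + 1.313) = 3.347 V.

V_out ≈ 3.35 V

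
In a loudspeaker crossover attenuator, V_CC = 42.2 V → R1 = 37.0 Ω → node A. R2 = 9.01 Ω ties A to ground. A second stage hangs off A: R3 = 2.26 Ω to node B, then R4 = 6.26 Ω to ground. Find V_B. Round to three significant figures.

The second stage (R3 + R4 = 8.520 Ω) loads node A in parallel with R2.
R2 ‖ (R3+R4) = 4.379 Ω.
First divider: V_A = V_CC · 4.379/(37.0 + 4.379) = 4.466 V.
Then the unloaded second divider: V_B = V_A × R4/(R3+R4) = 4.466 × 0.7347 = 3.281 V.

V_B ≈ 3.28 V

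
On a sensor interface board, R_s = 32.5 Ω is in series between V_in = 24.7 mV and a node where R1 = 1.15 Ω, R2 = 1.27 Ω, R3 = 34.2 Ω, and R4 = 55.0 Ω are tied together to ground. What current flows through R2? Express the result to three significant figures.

I ≈ 0.345 mA

Equivalent of the parallel group: R_p = 0.5867 Ω.
Node voltage V_A = V_in · R_p/(R_s + R_p) = 24.7 × 0.01773 = 0.4380 mV.
Branch current I = V_A/R2 = 0.4380/1.27 = 0.3449 mA.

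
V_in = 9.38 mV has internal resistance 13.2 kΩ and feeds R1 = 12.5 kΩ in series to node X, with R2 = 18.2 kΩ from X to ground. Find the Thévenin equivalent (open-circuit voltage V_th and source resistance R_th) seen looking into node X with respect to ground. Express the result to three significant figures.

V_th ≈ 3.89 mV, R_th ≈ 10.7 kΩ

R1' = 13.2 + 12.5 = 25.70 kΩ (source resistance + R1).
V_th is the unloaded tap voltage: V_in · R2/(R1'+R2) = 9.38 × 0.4146 = 3.889 mV.
Zeroing V_in shorts the top of R1' to ground, so R_th = R1' ‖ R2 = 10.65 kΩ.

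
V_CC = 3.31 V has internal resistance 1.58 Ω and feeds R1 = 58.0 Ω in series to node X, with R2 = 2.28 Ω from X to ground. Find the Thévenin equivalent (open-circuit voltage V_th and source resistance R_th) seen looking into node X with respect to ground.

V_th ≈ 0.122 V, R_th ≈ 2.20 Ω

R1' = 1.58 + 58.0 = 59.58 Ω (source resistance + R1).
Open-circuit (no load on X): V_th = V_CC · R2/(R1' + R2) = 3.31 × 2.28/(59.58 + 2.28) = 0.1220 V.
Looking into X with the source shorted: R_th = R1'·R2/(R1'+R2) = 59.58 × 2.28/61.86 = 2.196 Ω.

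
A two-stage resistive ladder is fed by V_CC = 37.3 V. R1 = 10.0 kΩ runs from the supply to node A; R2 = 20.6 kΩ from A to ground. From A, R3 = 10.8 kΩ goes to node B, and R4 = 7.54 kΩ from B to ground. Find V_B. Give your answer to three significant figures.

V_B ≈ 7.55 V

Looking into the second stage from A: R3 + R4 = 18.34 kΩ appears in parallel with R2.
R2 ‖ (R3+R4) = 9.702 kΩ.
V_A = 37.3 × 9.702/(10.0 + 9.702) = 18.37 V.
Then the unloaded second divider: V_B = V_A × R4/(R3+R4) = 18.37 × 0.4111 = 7.552 V.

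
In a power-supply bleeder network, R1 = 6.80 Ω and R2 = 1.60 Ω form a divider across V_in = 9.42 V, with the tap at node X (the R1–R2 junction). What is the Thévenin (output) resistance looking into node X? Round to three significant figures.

Zeroing V_in shorts the top of R1 to ground, so R_th = R1 ‖ R2 = 1.295 Ω.

R_th ≈ 1.30 Ω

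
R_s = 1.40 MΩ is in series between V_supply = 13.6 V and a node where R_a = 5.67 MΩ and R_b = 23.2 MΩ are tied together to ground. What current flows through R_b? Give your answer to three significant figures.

I ≈ 0.448 µA

Equivalent of the parallel group: R_p = 4.556 MΩ.
V_A by voltage divider: V_A = 13.6 × 4.556/(1.40 + 4.556) = 10.40 V.
Branch current I = V_A/R_b = 10.40/23.2 = 0.4484 µA.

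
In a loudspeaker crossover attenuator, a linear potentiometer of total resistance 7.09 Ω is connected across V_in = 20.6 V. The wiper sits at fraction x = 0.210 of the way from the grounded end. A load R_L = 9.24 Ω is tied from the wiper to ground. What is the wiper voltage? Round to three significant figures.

The pot divides into 5.601 Ω above the wiper and 1.489 Ω below.
Lower segment in parallel with the load: 1.489 ‖ 9.24 = 1.282 Ω.
V_out = 20.6 × 1.282/(5.601 + 1.282) = 3.837 V.

V_out ≈ 3.84 V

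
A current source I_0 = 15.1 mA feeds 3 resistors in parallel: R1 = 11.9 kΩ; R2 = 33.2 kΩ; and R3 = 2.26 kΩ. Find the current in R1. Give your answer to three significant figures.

Total conductance ΣG = 1/11.9 + 1/33.2 + 1/2.26 = 0.5566 (units of 1/kΩ).
By the current-divider rule, I = I_0 · G_k/ΣG = 15.1 × 0.1510 = 2.280 mA.

I ≈ 2.28 mA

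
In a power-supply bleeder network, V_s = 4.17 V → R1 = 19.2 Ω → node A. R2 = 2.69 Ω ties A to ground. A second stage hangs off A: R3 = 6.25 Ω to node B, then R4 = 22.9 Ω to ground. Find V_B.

The second stage (R3 + R4 = 29.15 Ω) loads node A in parallel with R2.
R2 ‖ (R3+R4) = 2.463 Ω.
So V_A = 4.17 × 0.1137 = 0.4741 V.
Stage 2 is unloaded, so V_B = V_A · R4/(R3+R4) = 0.4741 × 22.9/29.15 = 0.3724 V.

V_B ≈ 0.372 V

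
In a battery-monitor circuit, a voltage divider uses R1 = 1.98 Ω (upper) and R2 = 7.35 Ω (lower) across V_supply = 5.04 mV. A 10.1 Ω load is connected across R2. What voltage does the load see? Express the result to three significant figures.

The load sits in parallel with R2, giving an effective lower resistance R2' = R2·R_L/(R2+R_L) = 4.254 Ω.
Then V_out = V_supply · R2'/(R1 + R2') = 5.04 × 4.254/6.234 = 3.439 mV.

V_out ≈ 3.44 mV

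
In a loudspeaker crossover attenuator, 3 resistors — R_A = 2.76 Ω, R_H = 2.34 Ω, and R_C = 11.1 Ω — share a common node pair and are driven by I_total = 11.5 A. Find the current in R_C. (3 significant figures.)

I ≈ 1.18 A

Conductances: ΣG = 1/2.76 + 1/2.34 + 1/11.1 = 0.8798 (1/Ω).
R_C takes the fraction G_k/ΣG = 0.09009/0.8798 = 0.1024, so I = 11.5 × 0.1024 = 1.178 A.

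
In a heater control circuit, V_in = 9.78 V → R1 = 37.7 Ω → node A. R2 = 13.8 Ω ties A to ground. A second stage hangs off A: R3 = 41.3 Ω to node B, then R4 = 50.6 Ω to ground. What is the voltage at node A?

Node A sees R2 in parallel with the series input of stage 2, R3 + R4 = 91.90 Ω.
R2 ‖ (R3+R4) = 12.00 Ω.
First divider: V_A = V_in · 12.00/(37.7 + 12.00) = 2.361 V.

V_A ≈ 2.36 V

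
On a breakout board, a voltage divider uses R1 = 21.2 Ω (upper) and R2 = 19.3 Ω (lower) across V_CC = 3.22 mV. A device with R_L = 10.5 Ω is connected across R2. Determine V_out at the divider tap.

V_out ≈ 0.782 mV

R2 ‖ R_L = (19.3 × 10.5)/(19.3 + 10.5) = 6.800 Ω.
Now apply the divider: V_out = 3.22 × 0.2429 = 0.7820 mV.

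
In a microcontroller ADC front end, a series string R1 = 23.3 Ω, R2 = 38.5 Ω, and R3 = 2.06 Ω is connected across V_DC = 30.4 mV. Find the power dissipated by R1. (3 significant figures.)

P ≈ 5.28 µW

ΣR = 63.86 Ω → I = 30.4/63.86 = 0.4760 mA.
V(R1) = I·R = 11.09 mV; P = V·I = 11.09 × 0.4760 = 5.280 µW.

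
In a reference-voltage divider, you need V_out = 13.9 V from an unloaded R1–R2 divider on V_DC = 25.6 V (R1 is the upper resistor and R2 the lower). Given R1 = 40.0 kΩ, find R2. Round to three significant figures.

Required fraction k = V_out/V_DC = 0.5430.
So R2 = R1 · V_out/(V_DC − V_out) = 40.0 × 13.9/(25.6 − 13.9) = 40.0 × 1.188 = 47.52 kΩ.

R2 ≈ 47.5 kΩ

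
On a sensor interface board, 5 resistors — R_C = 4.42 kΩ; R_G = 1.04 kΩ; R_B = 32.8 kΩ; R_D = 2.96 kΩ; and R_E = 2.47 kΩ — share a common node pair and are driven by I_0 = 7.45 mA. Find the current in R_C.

ΣG = 1/4.42 + 1/1.04 + 1/32.8 + 1/2.96 + 1/2.47 = 1.961.
Current divider: I(R_C) = I_0 · G_k/ΣG = 7.45 × (0.2262/1.961) = 7.45 × 0.1154 = 0.8595 mA.

I ≈ 0.860 mA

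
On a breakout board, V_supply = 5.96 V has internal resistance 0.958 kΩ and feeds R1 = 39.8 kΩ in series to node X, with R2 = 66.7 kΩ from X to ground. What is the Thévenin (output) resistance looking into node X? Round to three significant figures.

R_th ≈ 25.3 kΩ

R1' = 0.958 + 39.8 = 40.76 kΩ (source resistance + R1).
Looking into X with the source shorted: R_th = R1'·R2/(R1'+R2) = 40.76 × 66.7/107.5 = 25.30 kΩ.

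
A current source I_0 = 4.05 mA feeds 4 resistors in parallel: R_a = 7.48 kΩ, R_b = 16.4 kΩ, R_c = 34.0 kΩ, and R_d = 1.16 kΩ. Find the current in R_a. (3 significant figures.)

Conductances: ΣG = 1/7.48 + 1/16.4 + 1/34.0 + 1/1.16 = 1.086 (1/kΩ).
By the current-divider rule, I = I_0 · G_k/ΣG = 4.05 × 0.1231 = 0.4985 mA.

I ≈ 0.498 mA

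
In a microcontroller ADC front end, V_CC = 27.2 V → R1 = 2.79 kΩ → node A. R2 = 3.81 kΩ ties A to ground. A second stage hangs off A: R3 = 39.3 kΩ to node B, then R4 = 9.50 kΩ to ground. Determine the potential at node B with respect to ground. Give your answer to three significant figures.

Looking into the second stage from A: R3 + R4 = 48.80 kΩ appears in parallel with R2.
R2 ‖ (R3+R4) = 3.534 kΩ.
So V_A = 27.2 × 0.5588 = 15.20 V.
Then the unloaded second divider: V_B = V_A × R4/(R3+R4) = 15.20 × 0.1947 = 2.959 V.

V_B ≈ 2.96 V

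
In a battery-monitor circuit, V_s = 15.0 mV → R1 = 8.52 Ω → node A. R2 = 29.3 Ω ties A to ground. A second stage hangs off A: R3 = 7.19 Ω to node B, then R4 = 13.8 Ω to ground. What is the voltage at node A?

V_A ≈ 8.84 mV

Node A sees R2 in parallel with the series input of stage 2, R3 + R4 = 20.99 Ω.
Effective lower resistance at A: R2 ‖ 20.99 = 12.23 Ω.
So V_A = 15.0 × 0.5894 = 8.841 mV.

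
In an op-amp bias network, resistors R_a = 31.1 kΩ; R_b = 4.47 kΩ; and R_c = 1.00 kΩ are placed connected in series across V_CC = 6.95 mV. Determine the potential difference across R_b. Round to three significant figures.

Series total: ΣR = 31.1 + 4.47 + 1.00 = 36.57 kΩ.
V = V_CC · R/ΣR = 6.95 × 0.1222 = 0.8495 mV.

V ≈ 0.850 mV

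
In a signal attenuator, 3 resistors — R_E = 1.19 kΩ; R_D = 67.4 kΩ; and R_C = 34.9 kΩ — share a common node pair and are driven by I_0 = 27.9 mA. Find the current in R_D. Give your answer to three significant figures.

Conductances: ΣG = 1/1.19 + 1/67.4 + 1/34.9 = 0.8838 (1/kΩ).
Current divider: I(R_D) = I_0 · G_k/ΣG = 27.9 × (0.01484/0.8838) = 27.9 × 0.01679 = 0.4684 mA.

I ≈ 0.468 mA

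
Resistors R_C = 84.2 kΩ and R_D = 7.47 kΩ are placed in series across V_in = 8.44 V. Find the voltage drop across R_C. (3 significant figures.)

V ≈ 7.75 V

Series total: ΣR = 84.2 + 7.47 = 91.67 kΩ.
V = V_in · R/ΣR = 8.44 × 0.9185 = 7.752 V.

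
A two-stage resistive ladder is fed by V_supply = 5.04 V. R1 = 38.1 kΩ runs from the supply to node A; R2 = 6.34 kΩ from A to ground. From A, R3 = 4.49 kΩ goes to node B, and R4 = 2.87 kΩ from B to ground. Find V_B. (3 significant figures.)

V_B ≈ 0.161 V

The second stage (R3 + R4 = 7.360 kΩ) loads node A in parallel with R2.
R2 ‖ (R3+R4) = 3.406 kΩ.
So V_A = 5.04 × 0.08206 = 0.4136 V.
Stage 2 is unloaded, so V_B = V_A · R4/(R3+R4) = 0.4136 × 2.87/7.360 = 0.1613 V.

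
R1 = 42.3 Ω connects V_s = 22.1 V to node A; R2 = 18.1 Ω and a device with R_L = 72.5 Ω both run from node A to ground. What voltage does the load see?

V_out ≈ 5.64 V

R2 ‖ R_L = (18.1 × 72.5)/(18.1 + 72.5) = 14.48 Ω.
Then V_out = V_s · R2'/(R1 + R2') = 22.1 × 14.48/56.78 = 5.637 V.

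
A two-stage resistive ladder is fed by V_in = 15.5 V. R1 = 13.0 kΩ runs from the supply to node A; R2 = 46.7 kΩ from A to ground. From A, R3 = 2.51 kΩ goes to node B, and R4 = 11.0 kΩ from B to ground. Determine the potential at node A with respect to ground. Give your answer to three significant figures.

V_A ≈ 6.92 V

Looking into the second stage from A: R3 + R4 = 13.51 kΩ appears in parallel with R2.
R2 ‖ (R3+R4) = 10.48 kΩ.
So V_A = 15.5 × 0.4463 = 6.918 V.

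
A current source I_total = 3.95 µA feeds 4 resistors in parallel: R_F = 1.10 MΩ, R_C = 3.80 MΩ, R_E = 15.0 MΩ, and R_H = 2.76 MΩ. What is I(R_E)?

Total conductance ΣG = 1/1.10 + 1/3.80 + 1/15.0 + 1/2.76 = 1.601 (units of 1/MΩ).
By the current-divider rule, I = I_total · G_k/ΣG = 3.95 × 0.04163 = 0.1645 µA.

I ≈ 0.164 µA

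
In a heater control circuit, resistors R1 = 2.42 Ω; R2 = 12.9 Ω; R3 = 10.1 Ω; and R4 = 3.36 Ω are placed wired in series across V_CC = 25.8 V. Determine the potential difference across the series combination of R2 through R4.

V ≈ 23.6 V

ΣR = 2.42 + 12.9 + 10.1 + 3.36 = 28.78 Ω.
R_{R2..R4} = 12.9 + 10.1 + 3.36 = 26.36 Ω.
V = V_CC · R/ΣR = 25.8 × 0.9159 = 23.63 V.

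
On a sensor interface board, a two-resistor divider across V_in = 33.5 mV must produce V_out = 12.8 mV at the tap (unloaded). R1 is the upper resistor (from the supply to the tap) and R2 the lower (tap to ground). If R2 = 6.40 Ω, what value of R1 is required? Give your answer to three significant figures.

The divider ratio is R2/(R1+R2) = 12.8/33.5 = 0.3821.
So R1 = R2 · (V_in/V_out − 1) = 6.40 × (33.5/12.8 − 1) = 6.40 × 1.617 = 10.35 Ω.

R1 ≈ 10.4 Ω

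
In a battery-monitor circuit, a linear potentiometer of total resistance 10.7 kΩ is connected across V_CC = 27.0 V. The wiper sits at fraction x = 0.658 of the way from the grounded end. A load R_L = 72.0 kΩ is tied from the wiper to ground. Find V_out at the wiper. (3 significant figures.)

Split the track: R_lower = x·R_p = 7.041 kΩ, R_upper = (1−x)·R_p = 3.659 kΩ.
R_L loads the lower segment: effective lower R = 6.413 kΩ.
Then V_out = V_CC · 6.413/(3.659 + 6.413) = 17.19 V.

V_out ≈ 17.2 V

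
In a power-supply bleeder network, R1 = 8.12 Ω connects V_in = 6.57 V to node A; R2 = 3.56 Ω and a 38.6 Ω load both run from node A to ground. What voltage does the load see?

V_out ≈ 1.88 V

The load sits in parallel with R2, giving an effective lower resistance R2' = R2·R_L/(R2+R_L) = 3.259 Ω.
Now apply the divider: V_out = 6.57 × 0.2864 = 1.882 V.
(Unloaded it would be 2.00 V; the load pulls it down.)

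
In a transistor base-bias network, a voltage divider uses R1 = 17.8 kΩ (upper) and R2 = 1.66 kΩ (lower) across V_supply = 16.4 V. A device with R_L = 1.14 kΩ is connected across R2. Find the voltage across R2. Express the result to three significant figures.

V_out ≈ 0.600 V

R2 ‖ R_L = (1.66 × 1.14)/(1.66 + 1.14) = 0.6759 kΩ.
Then V_out = V_supply · R2'/(R1 + R2') = 16.4 × 0.6759/18.48 = 0.5999 V.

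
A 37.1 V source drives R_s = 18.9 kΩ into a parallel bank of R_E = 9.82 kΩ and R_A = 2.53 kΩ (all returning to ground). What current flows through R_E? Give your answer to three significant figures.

Combine the parallel branches: R_p = (1/9.82 + 1/2.53)⁻¹ = 2.012 kΩ.
V_A by voltage divider: V_A = 37.1 × 2.012/(18.9 + 2.012) = 3.569 V.
I(R_E) = V_A / R_E = 3.569/9.82 = 0.3634 mA.

I ≈ 0.363 mA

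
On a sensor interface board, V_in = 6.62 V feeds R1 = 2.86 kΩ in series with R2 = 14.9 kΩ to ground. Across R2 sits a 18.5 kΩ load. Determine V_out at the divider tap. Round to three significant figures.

V_out ≈ 4.92 V

First combine the lower leg with the load: R2 ‖ R_L = 8.253 kΩ.
Now apply the divider: V_out = 6.62 × 0.7426 = 4.916 V.
(Unloaded it would be 5.55 V; the load pulls it down.)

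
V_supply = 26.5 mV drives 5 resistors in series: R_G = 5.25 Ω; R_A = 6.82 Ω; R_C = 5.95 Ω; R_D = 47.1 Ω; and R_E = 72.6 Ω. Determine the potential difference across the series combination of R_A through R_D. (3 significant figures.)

Total series resistance ΣR = 5.25 + 6.82 + 5.95 + 47.1 + 72.6 = 137.7 Ω.
R_{R_A..R_D} = 6.82 + 5.95 + 47.1 = 59.87 Ω.
Voltage divider: V = V_supply · (59.87 / 137.7) = 26.5 × 0.4347 = 11.52 mV.

V ≈ 11.5 mV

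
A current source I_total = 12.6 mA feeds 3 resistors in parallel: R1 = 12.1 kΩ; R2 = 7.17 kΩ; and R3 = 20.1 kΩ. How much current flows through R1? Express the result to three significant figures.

ΣG = 1/12.1 + 1/7.17 + 1/20.1 = 0.2719.
By the current-divider rule, I = I_total · G_k/ΣG = 12.6 × 0.3040 = 3.830 mA.

I ≈ 3.83 mA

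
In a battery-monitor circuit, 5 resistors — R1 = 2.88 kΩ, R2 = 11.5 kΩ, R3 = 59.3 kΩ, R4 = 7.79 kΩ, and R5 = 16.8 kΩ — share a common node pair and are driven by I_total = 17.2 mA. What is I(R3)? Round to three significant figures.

ΣG = 1/2.88 + 1/11.5 + 1/59.3 + 1/7.79 + 1/16.8 = 0.6389.
R3 takes the fraction G_k/ΣG = 0.01686/0.6389 = 0.02639, so I = 17.2 × 0.02639 = 0.4540 mA.

I ≈ 0.454 mA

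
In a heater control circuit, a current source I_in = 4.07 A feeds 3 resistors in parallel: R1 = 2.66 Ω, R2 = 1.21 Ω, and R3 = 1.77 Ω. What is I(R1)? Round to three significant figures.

ΣG = 1/2.66 + 1/1.21 + 1/1.77 = 1.767.
Current divider: I(R1) = I_in · G_k/ΣG = 4.07 × (0.3759/1.767) = 4.07 × 0.2127 = 0.8657 A.

I ≈ 0.866 A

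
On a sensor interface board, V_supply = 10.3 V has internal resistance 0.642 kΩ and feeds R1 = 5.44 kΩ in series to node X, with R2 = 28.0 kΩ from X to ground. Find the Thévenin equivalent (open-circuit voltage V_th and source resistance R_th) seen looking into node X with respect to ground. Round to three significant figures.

V_th ≈ 8.46 V, R_th ≈ 5.00 kΩ

R1' = 0.642 + 5.44 = 6.082 kΩ (source resistance + R1).
Open-circuit (no load on X): V_th = V_supply · R2/(R1' + R2) = 10.3 × 28.0/(6.082 + 28.0) = 8.462 V.
Looking into X with the source shorted: R_th = R1'·R2/(R1'+R2) = 6.082 × 28.0/34.08 = 4.997 kΩ.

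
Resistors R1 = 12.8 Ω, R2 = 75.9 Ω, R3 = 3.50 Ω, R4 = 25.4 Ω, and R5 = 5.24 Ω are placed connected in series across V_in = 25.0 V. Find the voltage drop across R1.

Total series resistance ΣR = 12.8 + 75.9 + 3.50 + 25.4 + 5.24 = 122.8 Ω.
V = V_in · R/ΣR = 25.0 × 0.1042 = 2.605 V.

V ≈ 2.61 V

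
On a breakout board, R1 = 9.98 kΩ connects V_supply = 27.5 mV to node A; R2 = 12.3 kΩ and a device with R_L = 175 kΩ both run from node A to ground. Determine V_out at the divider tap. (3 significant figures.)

The load sits in parallel with R2, giving an effective lower resistance R2' = R2·R_L/(R2+R_L) = 11.49 kΩ.
Then V_out = V_supply · R2'/(R1 + R2') = 27.5 × 11.49/21.47 = 14.72 mV.
(Unloaded it would be 15.2 mV; the load pulls it down.)

V_out ≈ 14.7 mV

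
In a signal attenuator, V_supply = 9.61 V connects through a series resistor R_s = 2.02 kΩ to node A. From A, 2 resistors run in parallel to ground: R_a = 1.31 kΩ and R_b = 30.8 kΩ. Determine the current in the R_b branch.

I ≈ 0.120 mA

Parallel bank: R_p = 1/(1/1.31 + 1/30.8) = 1.257 kΩ.
Node voltage V_A = V_supply · R_p/(R_s + R_p) = 9.61 × 0.3835 = 3.685 V.
Branch current I = V_A/R_b = 3.685/30.8 = 0.1197 mA.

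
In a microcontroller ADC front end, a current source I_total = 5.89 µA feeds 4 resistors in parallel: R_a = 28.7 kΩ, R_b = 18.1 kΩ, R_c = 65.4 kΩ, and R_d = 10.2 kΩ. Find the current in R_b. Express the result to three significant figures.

Conductances: ΣG = 1/28.7 + 1/18.1 + 1/65.4 + 1/10.2 = 0.2034 (1/kΩ).
R_b takes the fraction G_k/ΣG = 0.05525/0.2034 = 0.2716, so I = 5.89 × 0.2716 = 1.600 µA.

I ≈ 1.60 µA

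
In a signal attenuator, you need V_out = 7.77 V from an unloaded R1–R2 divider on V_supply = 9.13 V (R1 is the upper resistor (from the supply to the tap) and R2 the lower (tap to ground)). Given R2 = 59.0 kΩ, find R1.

The divider ratio is R2/(R1+R2) = 7.77/9.13 = 0.8510.
So R1 = R2 · (V_supply/V_out − 1) = 59.0 × (9.13/7.77 − 1) = 59.0 × 0.1750 = 10.33 kΩ.

R1 ≈ 10.3 kΩ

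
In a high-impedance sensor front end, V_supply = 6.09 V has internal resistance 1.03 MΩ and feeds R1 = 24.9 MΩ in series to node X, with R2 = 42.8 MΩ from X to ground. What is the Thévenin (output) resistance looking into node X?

R1' = 1.03 + 24.9 = 25.93 MΩ (source resistance + R1).
Zeroing V_supply shorts the top of R1' to ground, so R_th = R1' ‖ R2 = 16.15 MΩ.

R_th ≈ 16.1 MΩ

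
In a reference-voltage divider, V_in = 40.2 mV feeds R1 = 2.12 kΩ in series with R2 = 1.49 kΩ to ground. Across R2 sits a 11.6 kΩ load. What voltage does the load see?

V_out ≈ 15.4 mV

The load sits in parallel with R2, giving an effective lower resistance R2' = R2·R_L/(R2+R_L) = 1.320 kΩ.
Voltage divider with the loaded lower leg: V_out = 40.2 × 1.320/(2.12 + 1.320) = 40.2 × 0.3838 = 15.43 mV.
(Unloaded it would be 16.6 mV; the load pulls it down.)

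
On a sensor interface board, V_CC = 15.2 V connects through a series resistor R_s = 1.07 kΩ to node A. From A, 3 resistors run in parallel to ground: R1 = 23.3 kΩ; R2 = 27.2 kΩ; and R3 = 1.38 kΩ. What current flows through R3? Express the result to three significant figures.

I ≈ 5.92 mA

Equivalent of the parallel group: R_p = 1.243 kΩ.
V_A = 15.2 × 1.243/2.313 = 8.169 V.
I(R3) = V_A / R3 = 8.169/1.38 = 5.920 mA.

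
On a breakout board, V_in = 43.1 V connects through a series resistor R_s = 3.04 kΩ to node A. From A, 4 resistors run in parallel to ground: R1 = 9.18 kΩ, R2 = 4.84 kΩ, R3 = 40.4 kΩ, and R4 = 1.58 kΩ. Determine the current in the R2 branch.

I ≈ 2.25 mA

Equivalent of the parallel group: R_p = 1.028 kΩ.
V_A by voltage divider: V_A = 43.1 × 1.028/(3.04 + 1.028) = 10.89 V.
I(R2) = V_A / R2 = 10.89/4.84 = 2.250 mA.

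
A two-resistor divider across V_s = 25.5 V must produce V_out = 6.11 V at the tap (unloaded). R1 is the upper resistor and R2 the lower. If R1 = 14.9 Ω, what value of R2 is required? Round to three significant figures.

Required fraction k = V_out/V_s = 0.2396.
R2 = R1 · 0.2396/(1 − 0.2396) = 4.695 Ω.

R2 ≈ 4.70 Ω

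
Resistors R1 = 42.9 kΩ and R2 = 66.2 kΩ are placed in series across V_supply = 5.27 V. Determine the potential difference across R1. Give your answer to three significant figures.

V ≈ 2.07 V

Series total: ΣR = 42.9 + 66.2 = 109.1 kΩ.
By the voltage-divider rule, V = 5.27 × 42.90/109.1 = 2.072 V.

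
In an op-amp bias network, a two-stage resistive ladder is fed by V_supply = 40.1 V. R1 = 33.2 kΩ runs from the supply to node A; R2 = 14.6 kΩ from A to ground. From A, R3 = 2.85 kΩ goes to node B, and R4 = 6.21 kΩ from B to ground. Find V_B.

V_B ≈ 3.96 V

Looking into the second stage from A: R3 + R4 = 9.060 kΩ appears in parallel with R2.
R2 ‖ (R3+R4) = 5.591 kΩ.
So V_A = 40.1 × 0.1441 = 5.779 V.
V_B = V_A × 0.6854 = 3.961 V.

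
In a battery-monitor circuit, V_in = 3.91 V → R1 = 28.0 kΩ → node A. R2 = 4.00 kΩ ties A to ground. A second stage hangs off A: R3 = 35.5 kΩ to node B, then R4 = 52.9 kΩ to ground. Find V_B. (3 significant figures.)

V_B ≈ 0.281 V

Node A sees R2 in parallel with the series input of stage 2, R3 + R4 = 88.40 kΩ.
R2 ‖ (R3+R4) = 3.827 kΩ.
First divider: V_A = V_in · 3.827/(28.0 + 3.827) = 0.4701 V.
V_B = V_A × 0.5984 = 0.2813 V.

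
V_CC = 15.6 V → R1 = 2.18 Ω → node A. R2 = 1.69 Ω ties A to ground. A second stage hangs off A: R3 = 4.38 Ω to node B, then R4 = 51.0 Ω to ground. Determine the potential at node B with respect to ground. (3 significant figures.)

Looking into the second stage from A: R3 + R4 = 55.38 Ω appears in parallel with R2.
R2 ‖ (R3+R4) = 1.640 Ω.
V_A = 15.6 × 1.640/(2.18 + 1.640) = 6.697 V.
V_B = V_A × 0.9209 = 6.168 V.

V_B ≈ 6.17 V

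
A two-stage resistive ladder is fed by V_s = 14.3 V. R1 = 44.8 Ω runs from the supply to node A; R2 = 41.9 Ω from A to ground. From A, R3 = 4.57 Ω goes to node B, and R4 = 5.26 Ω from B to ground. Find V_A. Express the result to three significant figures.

The second stage (R3 + R4 = 9.830 Ω) loads node A in parallel with R2.
Effective lower resistance at A: R2 ‖ 9.830 = 7.962 Ω.
V_A = 14.3 × 7.962/(44.8 + 7.962) = 2.158 V.

V_A ≈ 2.16 V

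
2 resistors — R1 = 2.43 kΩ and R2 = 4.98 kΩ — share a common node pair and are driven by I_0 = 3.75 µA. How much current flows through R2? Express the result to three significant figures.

I ≈ 1.23 µA

For two parallel branches, I_k = I_0 · (other R)/(sum of R).
I(R2) = 3.75 × 2.43/(2.43 + 4.98) = 3.75 × 0.3279 = 1.230 µA.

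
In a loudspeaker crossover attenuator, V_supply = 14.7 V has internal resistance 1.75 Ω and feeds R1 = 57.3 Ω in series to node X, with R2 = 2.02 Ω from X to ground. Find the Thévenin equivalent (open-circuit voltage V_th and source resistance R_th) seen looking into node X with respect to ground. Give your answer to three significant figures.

V_th ≈ 0.486 V, R_th ≈ 1.95 Ω

R1' = 1.75 + 57.3 = 59.05 Ω (source resistance + R1).
With X open, the divider is unloaded: V_th = 14.7 × 2.02/61.07 = 0.4862 V.
Looking into X with the source shorted: R_th = R1'·R2/(R1'+R2) = 59.05 × 2.02/61.07 = 1.953 Ω.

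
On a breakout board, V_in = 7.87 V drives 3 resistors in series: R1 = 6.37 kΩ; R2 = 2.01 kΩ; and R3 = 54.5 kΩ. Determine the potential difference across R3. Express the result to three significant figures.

V ≈ 6.82 V

ΣR = 6.37 + 2.01 + 54.5 = 62.88 kΩ.
V = V_in · R/ΣR = 7.87 × 0.8667 = 6.821 V.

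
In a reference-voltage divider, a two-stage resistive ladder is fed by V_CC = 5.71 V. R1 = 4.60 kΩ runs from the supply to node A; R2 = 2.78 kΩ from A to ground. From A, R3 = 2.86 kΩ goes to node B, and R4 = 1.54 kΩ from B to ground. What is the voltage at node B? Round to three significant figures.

V_B ≈ 0.540 V

Looking into the second stage from A: R3 + R4 = 4.400 kΩ appears in parallel with R2.
Effective lower resistance at A: R2 ‖ 4.400 = 1.704 kΩ.
First divider: V_A = V_CC · 1.704/(4.60 + 1.704) = 1.543 V.
Then the unloaded second divider: V_B = V_A × R4/(R3+R4) = 1.543 × 0.3500 = 0.5401 V.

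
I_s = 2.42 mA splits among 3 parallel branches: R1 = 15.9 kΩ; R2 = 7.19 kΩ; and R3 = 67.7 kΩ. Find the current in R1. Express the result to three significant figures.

I ≈ 0.702 mA

ΣG = 1/15.9 + 1/7.19 + 1/67.7 = 0.2167.
By the current-divider rule, I = I_s · G_k/ΣG = 2.42 × 0.2902 = 0.7022 mA.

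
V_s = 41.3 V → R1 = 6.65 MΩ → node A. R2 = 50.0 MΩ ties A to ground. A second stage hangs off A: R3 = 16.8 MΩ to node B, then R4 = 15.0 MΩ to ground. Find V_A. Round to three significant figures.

Looking into the second stage from A: R3 + R4 = 31.80 MΩ appears in parallel with R2.
R2 ‖ (R3+R4) = 19.44 MΩ.
First divider: V_A = V_s · 19.44/(6.65 + 19.44) = 30.77 V.

V_A ≈ 30.8 V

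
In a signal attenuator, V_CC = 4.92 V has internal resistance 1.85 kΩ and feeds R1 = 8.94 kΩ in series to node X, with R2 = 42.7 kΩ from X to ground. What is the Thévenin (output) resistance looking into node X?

R_th ≈ 8.61 kΩ

R1' = 1.85 + 8.94 = 10.79 kΩ (source resistance + R1).
Zeroing V_CC shorts the top of R1' to ground, so R_th = R1' ‖ R2 = 8.613 kΩ.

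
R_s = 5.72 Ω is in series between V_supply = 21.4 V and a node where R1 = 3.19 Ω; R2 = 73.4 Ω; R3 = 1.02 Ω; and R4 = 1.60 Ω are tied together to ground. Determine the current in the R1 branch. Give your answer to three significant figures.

I ≈ 0.557 A

Parallel bank: R_p = 1/(1/3.19 + 1/73.4 + 1/1.02 + 1/1.60) = 0.5175 Ω.
Node voltage V_A = V_supply · R_p/(R_s + R_p) = 21.4 × 0.08296 = 1.775 V.
I(R1) = V_A / R1 = 1.775/3.19 = 0.5565 A.
(Check via current divider: I_total = 3.431 A; share G_k/ΣG = 0.1622 → same result.)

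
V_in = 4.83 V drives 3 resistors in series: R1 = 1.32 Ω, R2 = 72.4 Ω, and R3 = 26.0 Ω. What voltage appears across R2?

V ≈ 3.51 V

Series total: ΣR = 1.32 + 72.4 + 26.0 = 99.72 Ω.
By the voltage-divider rule, V = 4.83 × 72.40/99.72 = 3.507 V.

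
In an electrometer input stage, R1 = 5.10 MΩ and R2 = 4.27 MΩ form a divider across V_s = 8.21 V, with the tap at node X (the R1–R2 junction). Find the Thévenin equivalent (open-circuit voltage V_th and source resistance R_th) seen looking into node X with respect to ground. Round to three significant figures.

With X open, the divider is unloaded: V_th = 8.21 × 4.27/9.370 = 3.741 V.
Looking into X with the source shorted: R_th = R1·R2/(R1+R2) = 5.100 × 4.27/9.370 = 2.324 MΩ.

V_th ≈ 3.74 V, R_th ≈ 2.32 MΩ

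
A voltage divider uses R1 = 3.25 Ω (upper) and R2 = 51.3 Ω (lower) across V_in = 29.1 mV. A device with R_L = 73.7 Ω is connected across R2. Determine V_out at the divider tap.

V_out ≈ 26.3 mV

The load sits in parallel with R2, giving an effective lower resistance R2' = R2·R_L/(R2+R_L) = 30.25 Ω.
Now apply the divider: V_out = 29.1 × 0.9030 = 26.28 mV.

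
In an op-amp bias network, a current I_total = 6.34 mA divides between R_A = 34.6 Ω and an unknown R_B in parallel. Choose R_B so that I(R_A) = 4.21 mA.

The fraction through R_A equals R_B/(R_A+R_B).
4.21/6.34 = R_B/(R_A + R_B) → R_B = R_A · (0.6640)/(1 − 0.6640) = 34.6 × 1.977 = 68.39 Ω.

R_B ≈ 68.4 Ω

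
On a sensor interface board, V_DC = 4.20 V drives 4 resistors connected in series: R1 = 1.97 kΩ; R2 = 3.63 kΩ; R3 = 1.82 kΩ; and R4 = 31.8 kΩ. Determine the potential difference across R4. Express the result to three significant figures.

Series total: ΣR = 1.97 + 3.63 + 1.82 + 31.8 = 39.22 kΩ.
By the voltage-divider rule, V = 4.20 × 31.80/39.22 = 3.405 V.

V ≈ 3.41 V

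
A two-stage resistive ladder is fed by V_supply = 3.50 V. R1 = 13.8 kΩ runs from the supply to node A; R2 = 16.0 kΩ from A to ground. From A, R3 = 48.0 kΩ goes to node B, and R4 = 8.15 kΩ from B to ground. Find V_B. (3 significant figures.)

Node A sees R2 in parallel with the series input of stage 2, R3 + R4 = 56.15 kΩ.
Effective lower resistance at A: R2 ‖ 56.15 = 12.45 kΩ.
First divider: V_A = V_supply · 12.45/(13.8 + 12.45) = 1.660 V.
V_B = V_A × 0.1451 = 0.2410 V.

V_B ≈ 0.241 V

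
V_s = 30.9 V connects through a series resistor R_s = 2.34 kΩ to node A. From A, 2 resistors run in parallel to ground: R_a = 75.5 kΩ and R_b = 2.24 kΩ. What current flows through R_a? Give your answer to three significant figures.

Combine the parallel branches: R_p = (1/75.5 + 1/2.24)⁻¹ = 2.175 kΩ.
V_A by voltage divider: V_A = 30.9 × 2.175/(2.34 + 2.175) = 14.89 V.
I(R_a) = V_A / R_a = 14.89/75.5 = 0.1972 mA.
(Check via current divider: I_total = 6.843 mA; share G_k/ΣG = 0.02881 → same result.)

I ≈ 0.197 mA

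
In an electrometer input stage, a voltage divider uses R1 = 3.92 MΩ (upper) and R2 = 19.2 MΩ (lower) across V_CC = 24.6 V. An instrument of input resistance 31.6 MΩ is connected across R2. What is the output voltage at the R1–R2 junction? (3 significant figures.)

First combine the lower leg with the load: R2 ‖ R_L = 11.94 MΩ.
Now apply the divider: V_out = 24.6 × 0.7529 = 18.52 V.

V_out ≈ 18.5 V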